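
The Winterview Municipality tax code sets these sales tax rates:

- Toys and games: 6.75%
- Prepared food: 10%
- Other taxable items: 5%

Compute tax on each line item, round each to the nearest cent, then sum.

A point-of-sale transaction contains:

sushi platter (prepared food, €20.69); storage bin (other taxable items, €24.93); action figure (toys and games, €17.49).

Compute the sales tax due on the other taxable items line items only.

Storage bin €24.93: other taxable items → 5% → €1.25
Tax on other taxable items = €1.25

€1.25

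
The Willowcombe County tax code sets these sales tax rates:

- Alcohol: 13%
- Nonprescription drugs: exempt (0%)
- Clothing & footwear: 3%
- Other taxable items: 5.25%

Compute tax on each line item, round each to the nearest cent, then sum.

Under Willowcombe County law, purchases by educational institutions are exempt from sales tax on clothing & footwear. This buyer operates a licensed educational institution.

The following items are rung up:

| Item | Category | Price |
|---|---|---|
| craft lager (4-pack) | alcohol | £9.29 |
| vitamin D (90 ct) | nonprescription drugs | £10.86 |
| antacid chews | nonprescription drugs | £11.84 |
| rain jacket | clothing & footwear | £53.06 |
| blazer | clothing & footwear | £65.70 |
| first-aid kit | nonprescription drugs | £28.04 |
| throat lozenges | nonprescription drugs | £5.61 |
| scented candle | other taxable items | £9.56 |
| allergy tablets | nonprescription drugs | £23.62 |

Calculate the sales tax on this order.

£1.71

Craft lager (4-pack) £9.29: alcohol → 13% → £1.21
Vitamin D (90 ct) £10.86: nonprescription drugs → 0% → £0.00
Antacid chews £11.84: nonprescription drugs → 0% → £0.00
Rain jacket £53.06: clothing & footwear, buyer-exempt → 0% → £0.00
Blazer £65.70: clothing & footwear, buyer-exempt → 0% → £0.00
First-aid kit £28.04: nonprescription drugs → 0% → £0.00
Throat lozenges £5.61: nonprescription drugs → 0% → £0.00
Scented candle £9.56: other taxable items → 5.25% → £0.50
Allergy tablets £23.62: nonprescription drugs → 0% → £0.00
Total tax = £1.21 + £0.50 = £1.71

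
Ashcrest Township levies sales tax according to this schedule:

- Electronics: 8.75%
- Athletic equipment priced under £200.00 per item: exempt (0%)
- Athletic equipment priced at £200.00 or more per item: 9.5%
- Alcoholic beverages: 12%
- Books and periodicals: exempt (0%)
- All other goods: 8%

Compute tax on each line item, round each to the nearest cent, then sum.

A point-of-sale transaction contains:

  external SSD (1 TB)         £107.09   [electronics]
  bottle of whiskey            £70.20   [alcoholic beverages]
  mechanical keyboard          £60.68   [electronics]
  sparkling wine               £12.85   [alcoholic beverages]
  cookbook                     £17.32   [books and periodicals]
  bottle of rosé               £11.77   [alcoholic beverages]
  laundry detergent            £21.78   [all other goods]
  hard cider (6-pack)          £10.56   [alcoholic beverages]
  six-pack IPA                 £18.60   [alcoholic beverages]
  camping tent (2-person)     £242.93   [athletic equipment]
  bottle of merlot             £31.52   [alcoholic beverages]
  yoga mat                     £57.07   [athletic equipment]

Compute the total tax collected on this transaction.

£58.15

External SSD (1 TB) £107.09: electronics → 8.75% → £9.37
Bottle of whiskey £70.20: alcoholic beverages → 12% → £8.42
Mechanical keyboard £60.68: electronics → 8.75% → £5.31
Sparkling wine £12.85: alcoholic beverages → 12% → £1.54
Cookbook £17.32: books and periodicals → 0% → £0.00
Bottle of rosé £11.77: alcoholic beverages → 12% → £1.41
Laundry detergent £21.78: all other goods → 8% → £1.74
Hard cider (6-pack) £10.56: alcoholic beverages → 12% → £1.27
Six-pack IPA £18.60: alcoholic beverages → 12% → £2.23
Camping tent (2-person) £242.93: athletic equipment, £200.00 or more → 9.5% → £23.08
Bottle of merlot £31.52: alcoholic beverages → 12% → £3.78
Yoga mat £57.07: athletic equipment, under £200.00 → 0% → £0.00
Total tax = £9.37 + £8.42 + £5.31 + £1.54 + £1.41 + £1.74 + £1.27 + £2.23 + £23.08 + £3.78 = £58.15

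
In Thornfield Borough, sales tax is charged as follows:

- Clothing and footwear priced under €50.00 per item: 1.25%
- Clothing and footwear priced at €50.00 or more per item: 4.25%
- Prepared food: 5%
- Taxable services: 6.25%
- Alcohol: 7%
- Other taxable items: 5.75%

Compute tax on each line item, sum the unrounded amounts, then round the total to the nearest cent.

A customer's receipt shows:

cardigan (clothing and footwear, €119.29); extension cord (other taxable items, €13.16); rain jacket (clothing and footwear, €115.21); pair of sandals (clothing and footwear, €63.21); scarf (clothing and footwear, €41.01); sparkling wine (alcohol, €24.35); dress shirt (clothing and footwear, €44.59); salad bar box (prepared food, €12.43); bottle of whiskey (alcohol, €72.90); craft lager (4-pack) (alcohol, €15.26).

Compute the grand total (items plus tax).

Cardigan €119.29: clothing and footwear, €50.00 or more → 4.25% → €5.069825
Extension cord €13.16: other taxable items → 5.75% → €0.7567
Rain jacket €115.21: clothing and footwear, €50.00 or more → 4.25% → €4.896425
Pair of sandals €63.21: clothing and footwear, €50.00 or more → 4.25% → €2.686425
Scarf €41.01: clothing and footwear, under €50.00 → 1.25% → €0.512625
Sparkling wine €24.35: alcohol → 7% → €1.7045
Dress shirt €44.59: clothing and footwear, under €50.00 → 1.25% → €0.557375
Salad bar box €12.43: prepared food → 5% → €0.6215
Bottle of whiskey €72.90: alcohol → 7% → €5.103
Craft lager (4-pack) €15.26: alcohol → 7% → €1.0682
Subtotal = €521.41; unrounded tax = €22.976575 → €22.98; total due = €544.39

€544.39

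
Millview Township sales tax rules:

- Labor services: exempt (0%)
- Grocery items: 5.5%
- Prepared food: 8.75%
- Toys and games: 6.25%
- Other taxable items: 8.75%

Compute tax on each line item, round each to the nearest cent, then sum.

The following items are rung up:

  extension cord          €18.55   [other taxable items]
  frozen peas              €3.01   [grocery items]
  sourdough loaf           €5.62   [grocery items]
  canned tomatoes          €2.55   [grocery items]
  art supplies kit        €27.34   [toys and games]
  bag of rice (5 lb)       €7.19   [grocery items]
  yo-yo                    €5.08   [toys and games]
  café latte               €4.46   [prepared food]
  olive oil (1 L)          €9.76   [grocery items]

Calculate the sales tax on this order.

€5.60

Extension cord €18.55: other taxable items → 8.75% → €1.62
Frozen peas €3.01: grocery items → 5.5% → €0.17
Sourdough loaf €5.62: grocery items → 5.5% → €0.31
Canned tomatoes €2.55: grocery items → 5.5% → €0.14
Art supplies kit €27.34: toys and games → 6.25% → €1.71
Bag of rice (5 lb) €7.19: grocery items → 5.5% → €0.40
Yo-yo €5.08: toys and games → 6.25% → €0.32
Café latte €4.46: prepared food → 8.75% → €0.39
Olive oil (1 L) €9.76: grocery items → 5.5% → €0.54
Total tax = €1.62 + €0.17 + €0.31 + €0.14 + €1.71 + €0.40 + €0.32 + €0.39 + €0.54 = €5.60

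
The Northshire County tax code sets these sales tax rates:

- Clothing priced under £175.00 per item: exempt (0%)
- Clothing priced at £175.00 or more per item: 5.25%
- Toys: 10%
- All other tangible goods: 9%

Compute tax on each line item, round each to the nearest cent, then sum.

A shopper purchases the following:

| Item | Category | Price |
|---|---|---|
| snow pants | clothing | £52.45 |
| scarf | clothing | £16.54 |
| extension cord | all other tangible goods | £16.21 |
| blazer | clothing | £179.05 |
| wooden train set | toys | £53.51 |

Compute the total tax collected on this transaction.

Snow pants £52.45: clothing, under £175.00 → 0% → £0.00
Scarf £16.54: clothing, under £175.00 → 0% → £0.00
Extension cord £16.21: all other tangible goods → 9% → £1.46
Blazer £179.05: clothing, £175.00 or more → 5.25% → £9.40
Wooden train set £53.51: toys → 10% → £5.35
Total tax = £1.46 + £9.40 + £5.35 = £16.21

£16.21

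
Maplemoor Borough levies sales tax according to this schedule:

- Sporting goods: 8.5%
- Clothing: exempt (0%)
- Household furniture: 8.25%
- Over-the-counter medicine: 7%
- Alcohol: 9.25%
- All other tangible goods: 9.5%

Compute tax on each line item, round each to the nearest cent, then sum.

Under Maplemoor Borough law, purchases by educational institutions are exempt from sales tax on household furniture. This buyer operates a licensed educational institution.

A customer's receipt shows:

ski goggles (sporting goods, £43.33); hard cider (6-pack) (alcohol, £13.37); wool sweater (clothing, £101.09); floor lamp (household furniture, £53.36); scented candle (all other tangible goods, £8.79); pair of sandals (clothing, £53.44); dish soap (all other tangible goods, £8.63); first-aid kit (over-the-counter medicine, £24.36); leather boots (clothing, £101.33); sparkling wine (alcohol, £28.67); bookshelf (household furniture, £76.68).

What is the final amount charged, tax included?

Ski goggles £43.33: sporting goods → 8.5% → £3.68
Hard cider (6-pack) £13.37: alcohol → 9.25% → £1.24
Wool sweater £101.09: clothing → 0% → £0.00
Floor lamp £53.36: household furniture, buyer-exempt → 0% → £0.00
Scented candle £8.79: all other tangible goods → 9.5% → £0.84
Pair of sandals £53.44: clothing → 0% → £0.00
Dish soap £8.63: all other tangible goods → 9.5% → £0.82
First-aid kit £24.36: over-the-counter medicine → 7% → £1.71
Leather boots £101.33: clothing → 0% → £0.00
Sparkling wine £28.67: alcohol → 9.25% → £2.65
Bookshelf £76.68: household furniture, buyer-exempt → 0% → £0.00
Subtotal = £513.05; tax = £10.94; total due = £523.99

£523.99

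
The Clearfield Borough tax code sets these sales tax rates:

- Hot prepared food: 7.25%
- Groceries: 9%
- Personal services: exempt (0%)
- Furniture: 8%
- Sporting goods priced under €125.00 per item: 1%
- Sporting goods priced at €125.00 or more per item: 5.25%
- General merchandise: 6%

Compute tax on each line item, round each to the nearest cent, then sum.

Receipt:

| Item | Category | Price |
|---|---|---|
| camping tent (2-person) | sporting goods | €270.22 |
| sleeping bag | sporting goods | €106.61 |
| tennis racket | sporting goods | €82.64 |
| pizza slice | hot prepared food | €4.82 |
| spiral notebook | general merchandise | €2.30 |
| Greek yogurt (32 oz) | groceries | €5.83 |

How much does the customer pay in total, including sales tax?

Camping tent (2-person) €270.22: sporting goods, €125.00 or more → 5.25% → €14.19
Sleeping bag €106.61: sporting goods, under €125.00 → 1% → €1.07
Tennis racket €82.64: sporting goods, under €125.00 → 1% → €0.83
Pizza slice €4.82: hot prepared food → 7.25% → €0.35
Spiral notebook €2.30: general merchandise → 6% → €0.14
Greek yogurt (32 oz) €5.83: groceries → 9% → €0.52
Subtotal = €472.42; tax = €17.10; total due = €489.52

€489.52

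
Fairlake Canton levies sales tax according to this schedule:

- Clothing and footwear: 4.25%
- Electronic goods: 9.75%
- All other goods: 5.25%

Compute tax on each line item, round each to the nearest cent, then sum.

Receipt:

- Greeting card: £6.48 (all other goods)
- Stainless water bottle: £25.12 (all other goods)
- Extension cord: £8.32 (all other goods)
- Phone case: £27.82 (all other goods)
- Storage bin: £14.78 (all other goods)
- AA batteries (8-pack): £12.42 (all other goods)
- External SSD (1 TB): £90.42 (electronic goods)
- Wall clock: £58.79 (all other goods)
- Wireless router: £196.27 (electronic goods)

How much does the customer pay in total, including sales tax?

£476.46

Greeting card £6.48: all other goods → 5.25% → £0.34
Stainless water bottle £25.12: all other goods → 5.25% → £1.32
Extension cord £8.32: all other goods → 5.25% → £0.44
Phone case £27.82: all other goods → 5.25% → £1.46
Storage bin £14.78: all other goods → 5.25% → £0.78
AA batteries (8-pack) £12.42: all other goods → 5.25% → £0.65
External SSD (1 TB) £90.42: electronic goods → 9.75% → £8.82
Wall clock £58.79: all other goods → 5.25% → £3.09
Wireless router £196.27: electronic goods → 9.75% → £19.14
Subtotal = £440.42; tax = £36.04; total due = £476.46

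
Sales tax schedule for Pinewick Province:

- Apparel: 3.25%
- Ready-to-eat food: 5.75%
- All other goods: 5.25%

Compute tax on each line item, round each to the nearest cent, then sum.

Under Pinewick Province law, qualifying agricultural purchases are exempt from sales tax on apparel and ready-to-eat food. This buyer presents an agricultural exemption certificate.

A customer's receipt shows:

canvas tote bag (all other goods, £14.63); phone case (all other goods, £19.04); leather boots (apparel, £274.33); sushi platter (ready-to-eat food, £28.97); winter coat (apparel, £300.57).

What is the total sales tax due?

£1.77

Canvas tote bag £14.63: all other goods → 5.25% → £0.77
Phone case £19.04: all other goods → 5.25% → £1.00
Leather boots £274.33: apparel, buyer-exempt → 0% → £0.00
Sushi platter £28.97: ready-to-eat food, buyer-exempt → 0% → £0.00
Winter coat £300.57: apparel, buyer-exempt → 0% → £0.00
Total tax = £0.77 + £1.00 = £1.77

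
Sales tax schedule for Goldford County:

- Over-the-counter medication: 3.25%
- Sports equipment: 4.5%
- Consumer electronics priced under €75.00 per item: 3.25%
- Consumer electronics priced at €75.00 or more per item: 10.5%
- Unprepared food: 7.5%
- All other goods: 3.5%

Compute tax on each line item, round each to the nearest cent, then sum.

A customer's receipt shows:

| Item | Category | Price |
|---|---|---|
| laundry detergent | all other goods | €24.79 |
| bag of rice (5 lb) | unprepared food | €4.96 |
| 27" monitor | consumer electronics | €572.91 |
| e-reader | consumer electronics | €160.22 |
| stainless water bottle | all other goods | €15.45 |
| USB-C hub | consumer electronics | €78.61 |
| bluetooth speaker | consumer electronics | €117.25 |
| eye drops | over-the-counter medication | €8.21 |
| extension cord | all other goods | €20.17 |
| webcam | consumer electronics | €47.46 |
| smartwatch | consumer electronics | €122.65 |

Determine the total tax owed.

Laundry detergent €24.79: all other goods → 3.5% → €0.87
Bag of rice (5 lb) €4.96: unprepared food → 7.5% → €0.37
27" monitor €572.91: consumer electronics, €75.00 or more → 10.5% → €60.16
E-reader €160.22: consumer electronics, €75.00 or more → 10.5% → €16.82
Stainless water bottle €15.45: all other goods → 3.5% → €0.54
USB-C hub €78.61: consumer electronics, €75.00 or more → 10.5% → €8.25
Bluetooth speaker €117.25: consumer electronics, €75.00 or more → 10.5% → €12.31
Eye drops €8.21: over-the-counter medication → 3.25% → €0.27
Extension cord €20.17: all other goods → 3.5% → €0.71
Webcam €47.46: consumer electronics, under €75.00 → 3.25% → €1.54
Smartwatch €122.65: consumer electronics, €75.00 or more → 10.5% → €12.88
Total tax = €0.87 + €0.37 + €60.16 + €16.82 + €0.54 + €8.25 + €12.31 + €0.27 + €0.71 + €1.54 + €12.88 = €114.72

€114.72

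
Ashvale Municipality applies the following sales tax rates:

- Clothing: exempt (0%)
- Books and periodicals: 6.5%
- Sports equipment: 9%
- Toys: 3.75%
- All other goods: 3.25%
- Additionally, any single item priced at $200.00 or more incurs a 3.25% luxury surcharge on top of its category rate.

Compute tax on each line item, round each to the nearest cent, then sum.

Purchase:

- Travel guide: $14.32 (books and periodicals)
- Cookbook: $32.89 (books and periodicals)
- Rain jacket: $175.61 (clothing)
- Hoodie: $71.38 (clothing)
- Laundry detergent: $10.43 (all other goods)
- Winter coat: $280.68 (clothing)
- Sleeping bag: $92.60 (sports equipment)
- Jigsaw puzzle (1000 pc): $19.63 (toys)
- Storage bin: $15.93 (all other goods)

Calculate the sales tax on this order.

Travel guide $14.32: books and periodicals → 6.5% → $0.93
Cookbook $32.89: books and periodicals → 6.5% → $2.14
Rain jacket $175.61: clothing → 0% → $0.00
Hoodie $71.38: clothing → 0% → $0.00
Laundry detergent $10.43: all other goods → 3.25% → $0.34
Winter coat $280.68: clothing → 0% + 3.25% surcharge = 3.25% → $9.12
Sleeping bag $92.60: sports equipment → 9% → $8.33
Jigsaw puzzle (1000 pc) $19.63: toys → 3.75% → $0.74
Storage bin $15.93: all other goods → 3.25% → $0.52
Total tax = $0.93 + $2.14 + $0.34 + $9.12 + $8.33 + $0.74 + $0.52 = $22.12

$22.12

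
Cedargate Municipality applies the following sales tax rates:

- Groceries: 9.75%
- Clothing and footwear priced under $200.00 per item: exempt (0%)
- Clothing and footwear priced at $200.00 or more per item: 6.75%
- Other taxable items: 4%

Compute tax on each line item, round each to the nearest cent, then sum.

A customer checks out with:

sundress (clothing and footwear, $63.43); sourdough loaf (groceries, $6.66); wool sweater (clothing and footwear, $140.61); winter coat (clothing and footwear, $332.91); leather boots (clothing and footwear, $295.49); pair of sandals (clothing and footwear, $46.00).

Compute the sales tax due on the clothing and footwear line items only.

Sundress $63.43: clothing and footwear, under $200.00 → 0% → $0.00
Wool sweater $140.61: clothing and footwear, under $200.00 → 0% → $0.00
Winter coat $332.91: clothing and footwear, $200.00 or more → 6.75% → $22.47
Leather boots $295.49: clothing and footwear, $200.00 or more → 6.75% → $19.95
Pair of sandals $46.00: clothing and footwear, under $200.00 → 0% → $0.00
Tax on clothing and footwear = $0.00 + $0.00 + $22.47 + $19.95 + $0.00 = $42.42

$42.42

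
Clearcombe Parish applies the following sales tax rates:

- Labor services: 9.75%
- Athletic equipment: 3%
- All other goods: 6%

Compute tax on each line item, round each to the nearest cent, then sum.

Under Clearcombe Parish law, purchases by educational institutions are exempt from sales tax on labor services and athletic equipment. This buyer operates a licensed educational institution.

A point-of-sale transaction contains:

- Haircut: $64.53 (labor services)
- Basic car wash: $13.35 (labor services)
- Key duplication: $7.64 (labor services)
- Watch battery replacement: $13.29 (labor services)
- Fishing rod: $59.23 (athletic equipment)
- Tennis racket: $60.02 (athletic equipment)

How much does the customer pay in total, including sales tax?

Haircut $64.53: labor services, buyer-exempt → 0% → $0.00
Basic car wash $13.35: labor services, buyer-exempt → 0% → $0.00
Key duplication $7.64: labor services, buyer-exempt → 0% → $0.00
Watch battery replacement $13.29: labor services, buyer-exempt → 0% → $0.00
Fishing rod $59.23: athletic equipment, buyer-exempt → 0% → $0.00
Tennis racket $60.02: athletic equipment, buyer-exempt → 0% → $0.00
Subtotal = $218.06; tax = $0.00; total due = $218.06

$218.06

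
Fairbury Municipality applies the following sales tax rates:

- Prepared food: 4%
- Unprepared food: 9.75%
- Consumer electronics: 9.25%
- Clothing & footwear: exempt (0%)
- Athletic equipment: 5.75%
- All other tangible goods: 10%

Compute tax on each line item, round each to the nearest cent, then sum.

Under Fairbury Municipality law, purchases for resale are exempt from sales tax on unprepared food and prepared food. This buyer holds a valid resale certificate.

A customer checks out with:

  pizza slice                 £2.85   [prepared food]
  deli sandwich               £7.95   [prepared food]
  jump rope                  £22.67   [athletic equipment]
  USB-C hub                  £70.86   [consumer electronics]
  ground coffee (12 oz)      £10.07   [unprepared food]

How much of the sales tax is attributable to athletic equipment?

£1.30

Jump rope £22.67: athletic equipment → 5.75% → £1.30
Tax on athletic equipment = £1.30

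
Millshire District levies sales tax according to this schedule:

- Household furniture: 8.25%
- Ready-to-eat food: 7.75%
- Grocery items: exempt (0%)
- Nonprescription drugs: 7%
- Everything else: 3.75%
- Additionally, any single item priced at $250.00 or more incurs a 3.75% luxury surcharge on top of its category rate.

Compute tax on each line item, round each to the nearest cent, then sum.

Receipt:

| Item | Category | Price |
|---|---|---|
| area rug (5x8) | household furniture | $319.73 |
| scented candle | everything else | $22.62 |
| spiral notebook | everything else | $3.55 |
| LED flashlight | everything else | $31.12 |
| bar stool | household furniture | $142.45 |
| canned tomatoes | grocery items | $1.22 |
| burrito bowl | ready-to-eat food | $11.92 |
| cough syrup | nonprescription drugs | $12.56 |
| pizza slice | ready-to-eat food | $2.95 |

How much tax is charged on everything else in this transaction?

Scented candle $22.62: everything else → 3.75% → $0.85
Spiral notebook $3.55: everything else → 3.75% → $0.13
LED flashlight $31.12: everything else → 3.75% → $1.17
Tax on everything else = $0.85 + $0.13 + $1.17 = $2.15

$2.15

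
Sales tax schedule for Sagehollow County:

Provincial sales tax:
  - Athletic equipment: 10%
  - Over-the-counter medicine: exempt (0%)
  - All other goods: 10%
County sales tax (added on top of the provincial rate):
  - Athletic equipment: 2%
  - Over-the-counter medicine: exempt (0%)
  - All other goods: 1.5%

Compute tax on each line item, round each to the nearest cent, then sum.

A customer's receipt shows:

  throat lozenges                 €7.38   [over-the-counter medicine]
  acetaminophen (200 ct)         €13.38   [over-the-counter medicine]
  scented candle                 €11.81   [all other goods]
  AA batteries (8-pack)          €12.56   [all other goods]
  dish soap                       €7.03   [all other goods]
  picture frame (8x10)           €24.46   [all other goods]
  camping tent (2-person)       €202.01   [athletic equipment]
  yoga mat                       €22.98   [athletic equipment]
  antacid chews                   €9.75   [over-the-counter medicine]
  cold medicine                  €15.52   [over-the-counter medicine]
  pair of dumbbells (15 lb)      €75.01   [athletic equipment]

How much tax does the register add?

Throat lozenges €7.38: over-the-counter medicine → 0% + 0% county = 0% → €0.00
Acetaminophen (200 ct) €13.38: over-the-counter medicine → 0% + 0% county = 0% → €0.00
Scented candle €11.81: all other goods → 10% + 1.5% county = 11.5% → €1.36
AA batteries (8-pack) €12.56: all other goods → 10% + 1.5% county = 11.5% → €1.44
Dish soap €7.03: all other goods → 10% + 1.5% county = 11.5% → €0.81
Picture frame (8x10) €24.46: all other goods → 10% + 1.5% county = 11.5% → €2.81
Camping tent (2-person) €202.01: athletic equipment → 10% + 2% county = 12% → €24.24
Yoga mat €22.98: athletic equipment → 10% + 2% county = 12% → €2.76
Antacid chews €9.75: over-the-counter medicine → 0% + 0% county = 0% → €0.00
Cold medicine €15.52: over-the-counter medicine → 0% + 0% county = 0% → €0.00
Pair of dumbbells (15 lb) €75.01: athletic equipment → 10% + 2% county = 12% → €9.00
Total tax = €1.36 + €1.44 + €0.81 + €2.81 + €24.24 + €2.76 + €9.00 = €42.42

€42.42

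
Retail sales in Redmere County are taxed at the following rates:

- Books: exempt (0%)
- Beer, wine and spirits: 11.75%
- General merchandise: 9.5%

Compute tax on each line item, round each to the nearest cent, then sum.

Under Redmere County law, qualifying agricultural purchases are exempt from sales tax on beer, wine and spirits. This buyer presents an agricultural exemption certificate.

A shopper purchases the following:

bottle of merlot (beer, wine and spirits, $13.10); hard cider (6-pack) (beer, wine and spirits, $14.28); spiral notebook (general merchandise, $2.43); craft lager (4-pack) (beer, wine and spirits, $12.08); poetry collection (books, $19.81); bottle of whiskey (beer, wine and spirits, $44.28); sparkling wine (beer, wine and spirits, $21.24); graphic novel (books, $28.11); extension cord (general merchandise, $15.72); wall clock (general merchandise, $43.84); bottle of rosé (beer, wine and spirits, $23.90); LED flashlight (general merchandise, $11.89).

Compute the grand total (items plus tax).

$257.69

Bottle of merlot $13.10: beer, wine and spirits, buyer-exempt → 0% → $0.00
Hard cider (6-pack) $14.28: beer, wine and spirits, buyer-exempt → 0% → $0.00
Spiral notebook $2.43: general merchandise → 9.5% → $0.23
Craft lager (4-pack) $12.08: beer, wine and spirits, buyer-exempt → 0% → $0.00
Poetry collection $19.81: books → 0% → $0.00
Bottle of whiskey $44.28: beer, wine and spirits, buyer-exempt → 0% → $0.00
Sparkling wine $21.24: beer, wine and spirits, buyer-exempt → 0% → $0.00
Graphic novel $28.11: books → 0% → $0.00
Extension cord $15.72: general merchandise → 9.5% → $1.49
Wall clock $43.84: general merchandise → 9.5% → $4.16
Bottle of rosé $23.90: beer, wine and spirits, buyer-exempt → 0% → $0.00
LED flashlight $11.89: general merchandise → 9.5% → $1.13
Subtotal = $250.68; tax = $7.01; total due = $257.69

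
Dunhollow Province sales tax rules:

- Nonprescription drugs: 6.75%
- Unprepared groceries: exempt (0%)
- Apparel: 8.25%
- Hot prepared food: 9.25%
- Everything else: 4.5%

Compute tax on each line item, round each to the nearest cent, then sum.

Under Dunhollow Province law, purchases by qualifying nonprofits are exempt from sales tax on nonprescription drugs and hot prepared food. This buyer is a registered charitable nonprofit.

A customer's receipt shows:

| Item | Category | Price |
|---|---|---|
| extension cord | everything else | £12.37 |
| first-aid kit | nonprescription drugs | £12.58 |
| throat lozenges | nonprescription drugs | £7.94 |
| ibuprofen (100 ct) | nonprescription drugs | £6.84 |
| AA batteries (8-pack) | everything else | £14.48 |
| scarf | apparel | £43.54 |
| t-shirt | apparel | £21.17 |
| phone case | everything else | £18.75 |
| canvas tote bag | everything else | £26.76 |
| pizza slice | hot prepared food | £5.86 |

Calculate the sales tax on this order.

Extension cord £12.37: everything else → 4.5% → £0.56
First-aid kit £12.58: nonprescription drugs, buyer-exempt → 0% → £0.00
Throat lozenges £7.94: nonprescription drugs, buyer-exempt → 0% → £0.00
Ibuprofen (100 ct) £6.84: nonprescription drugs, buyer-exempt → 0% → £0.00
AA batteries (8-pack) £14.48: everything else → 4.5% → £0.65
Scarf £43.54: apparel → 8.25% → £3.59
T-shirt £21.17: apparel → 8.25% → £1.75
Phone case £18.75: everything else → 4.5% → £0.84
Canvas tote bag £26.76: everything else → 4.5% → £1.20
Pizza slice £5.86: hot prepared food, buyer-exempt → 0% → £0.00
Total tax = £0.56 + £0.65 + £3.59 + £1.75 + £0.84 + £1.20 = £8.59

£8.59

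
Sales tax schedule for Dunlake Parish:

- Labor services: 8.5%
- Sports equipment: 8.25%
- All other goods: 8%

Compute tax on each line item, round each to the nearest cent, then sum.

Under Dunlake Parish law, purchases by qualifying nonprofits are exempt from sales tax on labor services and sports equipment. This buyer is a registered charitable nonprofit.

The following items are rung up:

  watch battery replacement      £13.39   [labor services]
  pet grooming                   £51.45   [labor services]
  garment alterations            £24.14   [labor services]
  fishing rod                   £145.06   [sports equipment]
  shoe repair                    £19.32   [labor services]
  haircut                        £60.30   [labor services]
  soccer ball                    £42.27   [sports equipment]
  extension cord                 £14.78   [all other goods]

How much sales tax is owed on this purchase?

Watch battery replacement £13.39: labor services, buyer-exempt → 0% → £0.00
Pet grooming £51.45: labor services, buyer-exempt → 0% → £0.00
Garment alterations £24.14: labor services, buyer-exempt → 0% → £0.00
Fishing rod £145.06: sports equipment, buyer-exempt → 0% → £0.00
Shoe repair £19.32: labor services, buyer-exempt → 0% → £0.00
Haircut £60.30: labor services, buyer-exempt → 0% → £0.00
Soccer ball £42.27: sports equipment, buyer-exempt → 0% → £0.00
Extension cord £14.78: all other goods → 8% → £1.18
Total tax = £1.18

£1.18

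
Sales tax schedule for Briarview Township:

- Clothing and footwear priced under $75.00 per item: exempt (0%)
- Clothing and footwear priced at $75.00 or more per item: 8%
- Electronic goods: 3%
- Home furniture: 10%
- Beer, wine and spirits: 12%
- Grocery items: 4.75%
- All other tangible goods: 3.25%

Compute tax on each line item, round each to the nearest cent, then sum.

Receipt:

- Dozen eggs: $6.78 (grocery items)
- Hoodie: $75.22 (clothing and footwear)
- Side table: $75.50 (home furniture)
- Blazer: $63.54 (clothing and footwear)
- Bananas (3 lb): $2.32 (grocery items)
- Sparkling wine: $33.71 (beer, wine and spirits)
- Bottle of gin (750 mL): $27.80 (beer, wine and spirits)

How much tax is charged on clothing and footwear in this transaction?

Hoodie $75.22: clothing and footwear, $75.00 or more → 8% → $6.02
Blazer $63.54: clothing and footwear, under $75.00 → 0% → $0.00
Tax on clothing and footwear = $6.02 + $0.00 = $6.02

$6.02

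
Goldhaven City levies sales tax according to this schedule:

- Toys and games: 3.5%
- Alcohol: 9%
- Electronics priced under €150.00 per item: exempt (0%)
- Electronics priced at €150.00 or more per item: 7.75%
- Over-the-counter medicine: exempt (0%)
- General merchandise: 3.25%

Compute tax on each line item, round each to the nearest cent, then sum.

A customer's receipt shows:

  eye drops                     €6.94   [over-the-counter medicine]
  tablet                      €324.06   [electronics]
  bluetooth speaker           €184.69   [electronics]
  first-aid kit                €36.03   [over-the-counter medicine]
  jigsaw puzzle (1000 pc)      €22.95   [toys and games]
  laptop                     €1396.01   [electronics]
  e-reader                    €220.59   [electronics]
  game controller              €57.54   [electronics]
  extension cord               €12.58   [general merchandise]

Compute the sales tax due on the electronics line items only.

€164.71

Tablet €324.06: electronics, €150.00 or more → 7.75% → €25.11
Bluetooth speaker €184.69: electronics, €150.00 or more → 7.75% → €14.31
Laptop €1396.01: electronics, €150.00 or more → 7.75% → €108.19
E-reader €220.59: electronics, €150.00 or more → 7.75% → €17.10
Game controller €57.54: electronics, under €150.00 → 0% → €0.00
Tax on electronics = €25.11 + €14.31 + €108.19 + €17.10 + €0.00 = €164.71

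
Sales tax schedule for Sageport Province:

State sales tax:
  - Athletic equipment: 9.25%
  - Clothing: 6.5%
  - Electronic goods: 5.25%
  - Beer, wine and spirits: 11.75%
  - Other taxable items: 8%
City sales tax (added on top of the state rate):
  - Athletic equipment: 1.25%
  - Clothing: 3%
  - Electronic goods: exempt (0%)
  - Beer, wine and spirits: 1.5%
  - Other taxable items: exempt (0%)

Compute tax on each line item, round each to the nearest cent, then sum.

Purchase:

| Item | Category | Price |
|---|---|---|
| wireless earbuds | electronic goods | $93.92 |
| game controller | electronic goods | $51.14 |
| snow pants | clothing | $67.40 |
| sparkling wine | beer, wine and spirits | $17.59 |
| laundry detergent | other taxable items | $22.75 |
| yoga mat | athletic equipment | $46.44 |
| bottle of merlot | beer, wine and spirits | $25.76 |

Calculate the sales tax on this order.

Wireless earbuds $93.92: electronic goods → 5.25% + 0% city = 5.25% → $4.93
Game controller $51.14: electronic goods → 5.25% + 0% city = 5.25% → $2.68
Snow pants $67.40: clothing → 6.5% + 3% city = 9.5% → $6.40
Sparkling wine $17.59: beer, wine and spirits → 11.75% + 1.5% city = 13.25% → $2.33
Laundry detergent $22.75: other taxable items → 8% + 0% city = 8% → $1.82
Yoga mat $46.44: athletic equipment → 9.25% + 1.25% city = 10.5% → $4.88
Bottle of merlot $25.76: beer, wine and spirits → 11.75% + 1.5% city = 13.25% → $3.41
Total tax = $4.93 + $2.68 + $6.40 + $2.33 + $1.82 + $4.88 + $3.41 = $26.45

$26.45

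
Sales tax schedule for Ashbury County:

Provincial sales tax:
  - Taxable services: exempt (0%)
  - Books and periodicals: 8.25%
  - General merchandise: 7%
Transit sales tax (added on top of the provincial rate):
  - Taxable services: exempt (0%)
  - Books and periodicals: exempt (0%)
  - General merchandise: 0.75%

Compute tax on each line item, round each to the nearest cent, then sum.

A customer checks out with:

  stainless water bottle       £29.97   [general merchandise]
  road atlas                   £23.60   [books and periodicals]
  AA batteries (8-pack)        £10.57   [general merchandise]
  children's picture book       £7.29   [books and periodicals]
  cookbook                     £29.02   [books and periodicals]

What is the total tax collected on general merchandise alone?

£3.14

Stainless water bottle £29.97: general merchandise → 7% + 0.75% transit = 7.75% → £2.32
AA batteries (8-pack) £10.57: general merchandise → 7% + 0.75% transit = 7.75% → £0.82
Tax on general merchandise = £2.32 + £0.82 = £3.14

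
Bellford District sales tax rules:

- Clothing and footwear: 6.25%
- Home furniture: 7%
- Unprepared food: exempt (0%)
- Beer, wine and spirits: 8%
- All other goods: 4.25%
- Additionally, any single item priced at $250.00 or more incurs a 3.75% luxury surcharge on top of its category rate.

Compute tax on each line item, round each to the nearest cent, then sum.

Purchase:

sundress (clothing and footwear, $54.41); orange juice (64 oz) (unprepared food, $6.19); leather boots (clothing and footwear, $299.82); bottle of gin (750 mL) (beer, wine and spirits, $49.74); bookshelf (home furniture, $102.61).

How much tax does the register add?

Sundress $54.41: clothing and footwear → 6.25% → $3.40
Orange juice (64 oz) $6.19: unprepared food → 0% → $0.00
Leather boots $299.82: clothing and footwear → 6.25% + 3.75% surcharge = 10% → $29.98
Bottle of gin (750 mL) $49.74: beer, wine and spirits → 8% → $3.98
Bookshelf $102.61: home furniture → 7% → $7.18
Total tax = $3.40 + $29.98 + $3.98 + $7.18 = $44.54

$44.54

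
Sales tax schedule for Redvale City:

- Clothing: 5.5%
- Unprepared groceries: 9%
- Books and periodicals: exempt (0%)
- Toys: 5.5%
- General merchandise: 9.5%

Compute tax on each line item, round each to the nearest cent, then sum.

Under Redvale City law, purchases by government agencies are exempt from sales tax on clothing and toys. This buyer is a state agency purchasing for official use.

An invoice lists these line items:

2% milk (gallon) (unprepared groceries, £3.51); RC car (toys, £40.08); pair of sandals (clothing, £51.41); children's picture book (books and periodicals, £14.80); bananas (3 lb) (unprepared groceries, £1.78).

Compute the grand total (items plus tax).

£112.06

2% milk (gallon) £3.51: unprepared groceries → 9% → £0.32
RC car £40.08: toys, buyer-exempt → 0% → £0.00
Pair of sandals £51.41: clothing, buyer-exempt → 0% → £0.00
Children's picture book £14.80: books and periodicals → 0% → £0.00
Bananas (3 lb) £1.78: unprepared groceries → 9% → £0.16
Subtotal = £111.58; tax = £0.48; total due = £112.06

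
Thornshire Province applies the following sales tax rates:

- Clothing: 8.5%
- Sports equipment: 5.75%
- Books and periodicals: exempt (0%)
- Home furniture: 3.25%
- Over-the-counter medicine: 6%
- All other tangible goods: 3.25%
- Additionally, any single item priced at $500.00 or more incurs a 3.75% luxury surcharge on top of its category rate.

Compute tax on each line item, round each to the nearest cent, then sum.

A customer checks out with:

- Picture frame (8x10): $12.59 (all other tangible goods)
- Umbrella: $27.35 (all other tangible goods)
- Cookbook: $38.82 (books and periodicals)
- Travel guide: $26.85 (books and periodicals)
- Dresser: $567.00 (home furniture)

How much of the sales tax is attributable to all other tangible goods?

$1.30

Picture frame (8x10) $12.59: all other tangible goods → 3.25% → $0.41
Umbrella $27.35: all other tangible goods → 3.25% → $0.89
Tax on all other tangible goods = $0.41 + $0.89 = $1.30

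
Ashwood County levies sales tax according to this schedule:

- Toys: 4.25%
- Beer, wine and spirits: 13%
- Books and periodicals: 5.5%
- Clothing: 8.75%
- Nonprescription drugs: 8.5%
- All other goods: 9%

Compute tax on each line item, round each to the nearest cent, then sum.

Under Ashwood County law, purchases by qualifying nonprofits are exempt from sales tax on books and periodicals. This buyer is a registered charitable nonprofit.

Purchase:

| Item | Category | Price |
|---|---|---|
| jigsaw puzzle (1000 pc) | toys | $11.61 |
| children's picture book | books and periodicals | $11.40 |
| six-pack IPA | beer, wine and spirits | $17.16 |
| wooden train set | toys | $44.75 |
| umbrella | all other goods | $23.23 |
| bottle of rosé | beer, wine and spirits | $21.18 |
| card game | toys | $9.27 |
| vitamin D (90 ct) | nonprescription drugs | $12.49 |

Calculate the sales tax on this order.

$10.91

Jigsaw puzzle (1000 pc) $11.61: toys → 4.25% → $0.49
Children's picture book $11.40: books and periodicals, buyer-exempt → 0% → $0.00
Six-pack IPA $17.16: beer, wine and spirits → 13% → $2.23
Wooden train set $44.75: toys → 4.25% → $1.90
Umbrella $23.23: all other goods → 9% → $2.09
Bottle of rosé $21.18: beer, wine and spirits → 13% → $2.75
Card game $9.27: toys → 4.25% → $0.39
Vitamin D (90 ct) $12.49: nonprescription drugs → 8.5% → $1.06
Total tax = $0.49 + $2.23 + $1.90 + $2.09 + $2.75 + $0.39 + $1.06 = $10.91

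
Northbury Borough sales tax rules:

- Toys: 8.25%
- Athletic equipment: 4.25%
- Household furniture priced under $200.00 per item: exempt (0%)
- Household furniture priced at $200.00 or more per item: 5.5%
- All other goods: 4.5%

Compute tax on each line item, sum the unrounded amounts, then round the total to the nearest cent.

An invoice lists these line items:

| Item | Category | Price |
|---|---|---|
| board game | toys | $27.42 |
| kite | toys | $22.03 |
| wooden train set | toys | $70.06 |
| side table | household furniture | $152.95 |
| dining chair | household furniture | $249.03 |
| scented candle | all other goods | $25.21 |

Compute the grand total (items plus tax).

Board game $27.42: toys → 8.25% → $2.26215
Kite $22.03: toys → 8.25% → $1.817475
Wooden train set $70.06: toys → 8.25% → $5.77995
Side table $152.95: household furniture, under $200.00 → 0% → $0.00
Dining chair $249.03: household furniture, $200.00 or more → 5.5% → $13.69665
Scented candle $25.21: all other goods → 4.5% → $1.13445
Subtotal = $546.70; unrounded tax = $24.690675 → $24.69; total due = $571.39

$571.39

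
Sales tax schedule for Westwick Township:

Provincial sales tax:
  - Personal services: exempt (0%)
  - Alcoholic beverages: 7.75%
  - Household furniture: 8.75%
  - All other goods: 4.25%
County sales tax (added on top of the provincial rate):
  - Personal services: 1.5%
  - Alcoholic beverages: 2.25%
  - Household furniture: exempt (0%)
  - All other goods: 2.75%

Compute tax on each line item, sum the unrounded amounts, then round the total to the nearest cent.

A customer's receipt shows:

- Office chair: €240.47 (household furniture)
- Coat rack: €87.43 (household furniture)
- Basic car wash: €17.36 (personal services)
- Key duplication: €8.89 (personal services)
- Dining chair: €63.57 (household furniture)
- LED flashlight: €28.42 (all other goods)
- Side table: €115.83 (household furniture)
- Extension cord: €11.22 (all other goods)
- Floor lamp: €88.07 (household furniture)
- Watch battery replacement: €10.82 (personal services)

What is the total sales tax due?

€55.43

Office chair €240.47: household furniture → 8.75% + 0% county = 8.75% → €21.041125
Coat rack €87.43: household furniture → 8.75% + 0% county = 8.75% → €7.650125
Basic car wash €17.36: personal services → 0% + 1.5% county = 1.5% → €0.2604
Key duplication €8.89: personal services → 0% + 1.5% county = 1.5% → €0.13335
Dining chair €63.57: household furniture → 8.75% + 0% county = 8.75% → €5.562375
LED flashlight €28.42: all other goods → 4.25% + 2.75% county = 7% → €1.9894
Side table €115.83: household furniture → 8.75% + 0% county = 8.75% → €10.135125
Extension cord €11.22: all other goods → 4.25% + 2.75% county = 7% → €0.7854
Floor lamp €88.07: household furniture → 8.75% + 0% county = 8.75% → €7.706125
Watch battery replacement €10.82: personal services → 0% + 1.5% county = 1.5% → €0.1623
Unrounded tax sum = €55.425725 → €55.43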